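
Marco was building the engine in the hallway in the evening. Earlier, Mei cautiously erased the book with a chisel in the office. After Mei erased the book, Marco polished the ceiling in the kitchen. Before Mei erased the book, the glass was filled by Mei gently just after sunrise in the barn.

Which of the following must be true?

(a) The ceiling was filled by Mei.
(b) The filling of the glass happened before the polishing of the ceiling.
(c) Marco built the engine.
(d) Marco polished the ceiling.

(b), (d)

(a) Not entailed — Mei filled the glass, not the ceiling; the ceiling belongs to the polishing event.
(b) Entailed — the narrative places the filling before the polishing.
(c) Not entailed — 'was building' is progressive on an accomplishment; it does not entail the completed 'built'.
(d) Entailed — this follows by dropping conjuncts from the polishing event's description.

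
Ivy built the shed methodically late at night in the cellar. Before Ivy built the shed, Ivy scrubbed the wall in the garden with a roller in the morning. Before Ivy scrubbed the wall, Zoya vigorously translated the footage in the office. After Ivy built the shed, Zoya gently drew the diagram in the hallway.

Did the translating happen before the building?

yes

The narrative orders the translating before the building.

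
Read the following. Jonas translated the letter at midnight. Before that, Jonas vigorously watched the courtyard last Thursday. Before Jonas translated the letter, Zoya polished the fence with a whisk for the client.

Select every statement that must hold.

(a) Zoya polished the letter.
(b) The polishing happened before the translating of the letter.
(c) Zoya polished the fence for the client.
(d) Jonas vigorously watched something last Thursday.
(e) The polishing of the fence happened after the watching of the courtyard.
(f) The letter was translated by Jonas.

(b), (c), (d), (f)

(a) Not entailed — Zoya polished the fence, not the letter; the letter belongs to the translating event.
(b) Entailed — the narrative places the polishing before the translating.
(c) Entailed — every conjunct here is already in the original polishing event.
(d) Entailed — the original entails any weakening of itself; this just generalizes the patient.
(e) Not entailed — the narrative doesn't order the watching relative to the polishing.
(f) Entailed — the original entails any weakening of itself; this just drops 'at midnight'.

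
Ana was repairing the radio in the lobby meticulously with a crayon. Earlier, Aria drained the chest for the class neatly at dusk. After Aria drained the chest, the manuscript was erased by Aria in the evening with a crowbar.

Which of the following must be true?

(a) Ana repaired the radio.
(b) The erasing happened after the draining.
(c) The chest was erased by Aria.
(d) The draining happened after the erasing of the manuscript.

(b)

(a) Not entailed — 'was repairing' is progressive on an accomplishment; it does not entail the completed 'repaired'.
(b) Entailed — the narrative places the draining before the erasing.
(c) Not entailed — Aria erased the manuscript, not the chest; the chest belongs to the draining event.
(d) Not entailed — the narrative places the draining before the erasing, not after.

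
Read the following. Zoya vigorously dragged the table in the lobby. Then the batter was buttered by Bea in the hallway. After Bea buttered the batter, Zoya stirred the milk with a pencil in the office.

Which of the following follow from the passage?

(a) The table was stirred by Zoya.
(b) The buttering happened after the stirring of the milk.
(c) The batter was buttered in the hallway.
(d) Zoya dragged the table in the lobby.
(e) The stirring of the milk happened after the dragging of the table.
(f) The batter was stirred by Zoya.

(c), (d), (e)

(a) Not entailed — Zoya stirred the milk, not the table; the table belongs to the dragging event.
(b) Not entailed — the narrative places the buttering before the stirring, not after.
(c) Entailed — the original entails any weakening of itself; this just generalizes the agent.
(d) Entailed — every conjunct here is already in the original dragging event.
(e) Entailed — the narrative places the dragging before the stirring.
(f) Not entailed — Zoya stirred the milk, not the batter; the batter belongs to the buttering event.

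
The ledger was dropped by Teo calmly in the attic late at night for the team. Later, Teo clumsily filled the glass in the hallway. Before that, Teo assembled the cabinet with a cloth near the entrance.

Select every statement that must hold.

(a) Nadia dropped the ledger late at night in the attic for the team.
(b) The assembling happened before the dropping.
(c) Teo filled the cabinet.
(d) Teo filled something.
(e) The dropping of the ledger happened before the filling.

(a) Not entailed — the passage has Teo dropping the ledger, not Nadia.
(b) Not entailed — the narrative doesn't order the assembling relative to the dropping.
(c) Not entailed — Teo filled the glass, not the cabinet; the cabinet belongs to the assembling event.
(d) Entailed — this follows by dropping conjuncts from the filling event's description.
(e) Entailed — the narrative places the dropping before the filling.

(d), (e)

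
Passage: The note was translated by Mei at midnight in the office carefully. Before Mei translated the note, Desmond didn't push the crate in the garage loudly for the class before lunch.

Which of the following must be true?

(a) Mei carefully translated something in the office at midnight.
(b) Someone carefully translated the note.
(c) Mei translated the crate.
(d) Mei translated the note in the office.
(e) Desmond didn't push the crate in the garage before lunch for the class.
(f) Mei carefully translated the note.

(a), (b), (d), (f)

(a) Entailed — generalizing the patient leaves a sub-description the original still satisfies.
(b) Entailed — this follows by dropping conjuncts from the translating event's description.
(c) Not entailed — Mei translated the note, not the crate; the crate belongs to the pushing event.
(d) Entailed — the original entails any weakening of itself; this just drops 'carefully', 'at midnight'.
(e) Not entailed — dropping 'loudly' under negation is not valid — the original leaves open that Desmond pushed the crate some other way.
(f) Entailed — this follows by dropping conjuncts from the translating event's description.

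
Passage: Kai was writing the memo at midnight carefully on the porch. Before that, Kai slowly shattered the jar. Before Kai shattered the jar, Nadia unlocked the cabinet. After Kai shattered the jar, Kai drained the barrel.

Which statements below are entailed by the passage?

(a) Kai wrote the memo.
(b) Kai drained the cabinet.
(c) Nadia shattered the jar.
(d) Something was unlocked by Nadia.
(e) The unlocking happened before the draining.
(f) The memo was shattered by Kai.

(d), (e)

(a) Not entailed — 'was writing' is progressive on an accomplishment; it does not entail the completed 'wrote'.
(b) Not entailed — Kai drained the barrel, not the cabinet; the cabinet belongs to the unlocking event.
(c) Not entailed — the passage has Kai shattering the jar, not Nadia.
(d) Entailed — every conjunct here is already in the original unlocking event.
(e) Entailed — the narrative places the unlocking before the draining.
(f) Not entailed — Kai shattered the jar, not the memo; the memo belongs to the writing event.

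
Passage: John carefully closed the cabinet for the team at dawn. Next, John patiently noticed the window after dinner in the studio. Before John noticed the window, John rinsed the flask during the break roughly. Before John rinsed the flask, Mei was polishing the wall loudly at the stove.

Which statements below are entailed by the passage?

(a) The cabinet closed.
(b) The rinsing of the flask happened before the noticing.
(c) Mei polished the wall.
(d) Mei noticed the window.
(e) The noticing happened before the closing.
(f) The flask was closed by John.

(a) Entailed — 'John closed the cabinet' is causative; it entails the inchoative 'the cabinet closed'.
(b) Entailed — the narrative places the rinsing before the noticing.
(c) Entailed — 'polish' is an activity; 'was polishing' entails that some polishing happened, so 'polished' holds.
(d) Not entailed — the passage has John noticing the window, not Mei.
(e) Not entailed — the narrative places the closing before the noticing, not after.
(f) Not entailed — John closed the cabinet, not the flask; the flask belongs to the rinsing event.

(a), (b), (c)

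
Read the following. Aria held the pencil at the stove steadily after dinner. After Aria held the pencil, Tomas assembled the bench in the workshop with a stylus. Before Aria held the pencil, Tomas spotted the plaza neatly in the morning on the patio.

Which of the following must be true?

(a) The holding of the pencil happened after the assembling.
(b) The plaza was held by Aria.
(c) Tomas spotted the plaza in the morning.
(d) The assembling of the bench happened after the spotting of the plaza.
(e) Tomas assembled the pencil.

(c), (d)

(a) Not entailed — the narrative places the holding before the assembling, not after.
(b) Not entailed — Aria held the pencil, not the plaza; the plaza belongs to the spotting event.
(c) Entailed — every conjunct here is already in the original spotting event.
(d) Entailed — the narrative places the spotting before the assembling.
(e) Not entailed — Tomas assembled the bench, not the pencil; the pencil belongs to the holding event.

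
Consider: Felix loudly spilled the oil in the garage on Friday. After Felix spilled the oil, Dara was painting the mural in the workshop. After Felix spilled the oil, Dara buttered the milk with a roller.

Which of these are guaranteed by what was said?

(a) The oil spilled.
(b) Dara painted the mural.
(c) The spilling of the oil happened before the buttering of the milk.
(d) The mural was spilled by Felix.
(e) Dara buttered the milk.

(a) Entailed — 'Felix spilled the oil' is causative; it entails the inchoative 'the oil spilled'.
(b) Not entailed — 'was painting' is progressive on an accomplishment; it does not entail the completed 'painted'.
(c) Entailed — the narrative places the spilling before the buttering.
(d) Not entailed — Felix spilled the oil, not the mural; the mural belongs to the painting event.
(e) Entailed — this follows by dropping conjuncts from the buttering event's description.

(a), (c), (e)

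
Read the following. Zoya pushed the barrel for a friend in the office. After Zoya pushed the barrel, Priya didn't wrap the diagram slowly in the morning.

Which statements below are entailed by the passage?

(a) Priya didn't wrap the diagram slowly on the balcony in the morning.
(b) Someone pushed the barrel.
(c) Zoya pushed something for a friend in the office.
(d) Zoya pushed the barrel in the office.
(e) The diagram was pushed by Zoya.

(a), (b), (c), (d)

(a) Entailed — under negation, adding a further restriction is entailed: if no such wrapping event occurred, none occurred on the balcony either.
(b) Entailed — this follows by dropping conjuncts from the pushing event's description.
(c) Entailed — this follows by dropping conjuncts from the pushing event's description.
(d) Entailed — the original entails any weakening of itself; this just drops 'for a friend'.
(e) Not entailed — Zoya pushed the barrel, not the diagram; the diagram belongs to the wrapping event.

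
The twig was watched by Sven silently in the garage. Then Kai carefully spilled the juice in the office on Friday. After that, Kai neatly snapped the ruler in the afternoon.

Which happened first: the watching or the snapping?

the watching

The connectives place the watching before the snapping.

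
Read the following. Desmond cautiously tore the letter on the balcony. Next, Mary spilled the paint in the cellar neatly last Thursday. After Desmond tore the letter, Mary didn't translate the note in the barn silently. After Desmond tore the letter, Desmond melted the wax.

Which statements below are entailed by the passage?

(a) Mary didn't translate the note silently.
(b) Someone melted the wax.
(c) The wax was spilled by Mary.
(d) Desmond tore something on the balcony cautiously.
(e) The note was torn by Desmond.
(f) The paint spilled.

(b), (d), (f)

(a) Not entailed — dropping 'in the barn' under negation is not valid — the original leaves open that Mary translated the note some other way.
(b) Entailed — every conjunct here is already in the original melting event.
(c) Not entailed — Mary spilled the paint, not the wax; the wax belongs to the melting event.
(d) Entailed — this follows by dropping conjuncts from the tearing event's description.
(e) Not entailed — Desmond tore the letter, not the note; the note belongs to the translating event.
(f) Entailed — 'Mary spilled the paint' is causative; it entails the inchoative 'the paint spilled'.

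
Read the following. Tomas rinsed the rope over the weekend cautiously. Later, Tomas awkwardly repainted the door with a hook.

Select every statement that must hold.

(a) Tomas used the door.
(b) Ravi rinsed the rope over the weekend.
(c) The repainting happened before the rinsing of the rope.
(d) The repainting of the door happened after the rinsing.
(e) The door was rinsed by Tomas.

(a) Not entailed — the door is the patient, not an instrument — Tomas used a hook.
(b) Not entailed — the passage has Tomas rinsing the rope, not Ravi.
(c) Not entailed — the narrative places the rinsing before the repainting, not after.
(d) Entailed — the narrative places the rinsing before the repainting.
(e) Not entailed — Tomas rinsed the rope, not the door; the door belongs to the repainting event.

(d)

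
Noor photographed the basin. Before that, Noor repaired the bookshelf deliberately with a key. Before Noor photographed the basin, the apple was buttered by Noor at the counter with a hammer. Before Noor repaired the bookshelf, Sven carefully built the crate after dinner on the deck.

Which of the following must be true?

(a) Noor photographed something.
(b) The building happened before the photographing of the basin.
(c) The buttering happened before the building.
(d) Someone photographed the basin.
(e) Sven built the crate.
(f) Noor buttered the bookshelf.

(a), (b), (d), (e)

(a) Entailed — generalizing the patient leaves a sub-description the original still satisfies.
(b) Entailed — the narrative places the building before the photographing.
(c) Not entailed — the narrative doesn't order the buttering relative to the building.
(d) Entailed — every conjunct here is already in the original photographing event.
(e) Entailed — this follows by dropping conjuncts from the building event's description.
(f) Not entailed — Noor buttered the apple, not the bookshelf; the bookshelf belongs to the repairing event.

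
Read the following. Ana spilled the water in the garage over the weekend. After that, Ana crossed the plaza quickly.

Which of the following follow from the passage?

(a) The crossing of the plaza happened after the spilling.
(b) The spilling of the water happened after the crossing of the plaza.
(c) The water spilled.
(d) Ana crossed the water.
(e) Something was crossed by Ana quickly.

(a), (c), (e)

(a) Entailed — the narrative places the spilling before the crossing.
(b) Not entailed — the narrative places the spilling before the crossing, not after.
(c) Entailed — 'Ana spilled the water' is causative; it entails the inchoative 'the water spilled'.
(d) Not entailed — Ana crossed the plaza, not the water; the water belongs to the spilling event.
(e) Entailed — the original entails any weakening of itself; this just generalizes the patient.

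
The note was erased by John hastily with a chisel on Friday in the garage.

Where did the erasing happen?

in the garage

'in the garage' marks the location of the erasing event.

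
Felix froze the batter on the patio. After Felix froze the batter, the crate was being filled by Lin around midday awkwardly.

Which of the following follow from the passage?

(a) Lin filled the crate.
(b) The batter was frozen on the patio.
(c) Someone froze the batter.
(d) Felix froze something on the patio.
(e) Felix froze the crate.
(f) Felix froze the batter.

(a) Not entailed — 'was filling' is progressive on an accomplishment; it does not entail the completed 'filled'.
(b) Entailed — every conjunct here is already in the original freezing event.
(c) Entailed — this follows by dropping conjuncts from the freezing event's description.
(d) Entailed — every conjunct here is already in the original freezing event.
(e) Not entailed — Felix froze the batter, not the crate; the crate belongs to the filling event.
(f) Entailed — the original entails any weakening of itself; this just drops 'on the patio'.

(b), (c), (d), (f)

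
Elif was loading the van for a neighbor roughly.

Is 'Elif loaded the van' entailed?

'was loading' is progressive; for an accomplishment like 'load the van', it doesn't entail completion.

no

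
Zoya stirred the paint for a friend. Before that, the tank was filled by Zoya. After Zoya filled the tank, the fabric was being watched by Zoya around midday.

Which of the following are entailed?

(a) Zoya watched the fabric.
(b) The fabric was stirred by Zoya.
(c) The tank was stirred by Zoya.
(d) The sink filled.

(a)

(a) Entailed — 'watch' is an activity; 'was watching' entails that some watching happened, so 'watched' holds.
(b) Not entailed — Zoya stirred the paint, not the fabric; the fabric belongs to the watching event.
(c) Not entailed — Zoya stirred the paint, not the tank; the tank belongs to the filling event.
(d) Not entailed — the tank is what filled, not the sink.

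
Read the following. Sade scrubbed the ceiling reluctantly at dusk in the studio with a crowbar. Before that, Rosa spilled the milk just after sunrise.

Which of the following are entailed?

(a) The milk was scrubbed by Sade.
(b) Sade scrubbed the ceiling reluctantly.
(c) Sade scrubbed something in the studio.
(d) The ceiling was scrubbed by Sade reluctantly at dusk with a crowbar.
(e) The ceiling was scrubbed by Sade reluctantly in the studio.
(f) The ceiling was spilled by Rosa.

(b), (c), (d), (e)

(a) Not entailed — Sade scrubbed the ceiling, not the milk; the milk belongs to the spilling event.
(b) Entailed — the original entails any weakening of itself; this just drops 'at dusk', 'in the studio', 'with a crowbar'.
(c) Entailed — this follows by dropping conjuncts from the scrubbing event's description.
(d) Entailed — this follows by dropping conjuncts from the scrubbing event's description.
(e) Entailed — this follows by dropping conjuncts from the scrubbing event's description.
(f) Not entailed — Rosa spilled the milk, not the ceiling; the ceiling belongs to the scrubbing event.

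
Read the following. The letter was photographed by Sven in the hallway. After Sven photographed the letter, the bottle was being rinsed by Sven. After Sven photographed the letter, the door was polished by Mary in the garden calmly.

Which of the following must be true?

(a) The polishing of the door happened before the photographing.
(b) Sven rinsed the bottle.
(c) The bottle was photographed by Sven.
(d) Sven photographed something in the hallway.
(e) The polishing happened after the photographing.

(a) Not entailed — the narrative places the photographing before the polishing, not after.
(b) Entailed — 'rinse' is an activity; 'was rinsing' entails that some rinsing happened, so 'rinsed' holds.
(c) Not entailed — Sven photographed the letter, not the bottle; the bottle belongs to the rinsing event.
(d) Entailed — this follows by dropping conjuncts from the photographing event's description.
(e) Entailed — the narrative places the photographing before the polishing.

(b), (d), (e)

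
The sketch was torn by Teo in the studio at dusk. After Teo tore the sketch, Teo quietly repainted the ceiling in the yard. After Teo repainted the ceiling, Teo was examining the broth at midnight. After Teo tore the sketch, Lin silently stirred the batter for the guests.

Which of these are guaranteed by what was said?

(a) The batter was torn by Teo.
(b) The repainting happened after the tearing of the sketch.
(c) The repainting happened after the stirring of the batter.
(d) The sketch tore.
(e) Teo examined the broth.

(b), (d), (e)

(a) Not entailed — Teo tore the sketch, not the batter; the batter belongs to the stirring event.
(b) Entailed — the narrative places the tearing before the repainting.
(c) Not entailed — the narrative doesn't order the stirring relative to the repainting.
(d) Entailed — 'Teo tore the sketch' is causative; it entails the inchoative 'the sketch tore'.
(e) Entailed — 'examine' is an activity; 'was examining' entails that some examining happened, so 'examined' holds.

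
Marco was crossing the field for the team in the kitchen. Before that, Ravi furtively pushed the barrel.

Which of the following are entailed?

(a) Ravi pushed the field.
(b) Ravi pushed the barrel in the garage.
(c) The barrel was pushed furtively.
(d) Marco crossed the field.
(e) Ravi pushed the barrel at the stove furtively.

(a) Not entailed — Ravi pushed the barrel, not the field; the field belongs to the crossing event.
(b) Not entailed — 'in the garage' adds information not in the original event.
(c) Entailed — generalizing the agent leaves a sub-description the original still satisfies.
(d) Not entailed — 'was crossing' is progressive on an accomplishment; it does not entail the completed 'crossed'.
(e) Not entailed — 'at the stove' adds information not in the original event.

(c)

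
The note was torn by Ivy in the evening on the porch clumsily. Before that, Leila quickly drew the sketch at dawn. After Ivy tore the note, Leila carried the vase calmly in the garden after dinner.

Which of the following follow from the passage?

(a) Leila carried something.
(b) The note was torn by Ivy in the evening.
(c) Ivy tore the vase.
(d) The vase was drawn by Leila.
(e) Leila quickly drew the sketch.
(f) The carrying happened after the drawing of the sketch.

(a) Entailed — this follows by dropping conjuncts from the carrying event's description.
(b) Entailed — dropping 'on the porch', 'clumsily' leaves a sub-description the original still satisfies.
(c) Not entailed — Ivy tore the note, not the vase; the vase belongs to the carrying event.
(d) Not entailed — Leila drew the sketch, not the vase; the vase belongs to the carrying event.
(e) Entailed — the original entails any weakening of itself; this just drops 'at dawn'.
(f) Entailed — the narrative places the drawing before the carrying.

(a), (b), (e), (f)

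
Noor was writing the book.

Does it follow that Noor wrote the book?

'was writing' is progressive; for an accomplishment like 'write the book', it doesn't entail completion.

no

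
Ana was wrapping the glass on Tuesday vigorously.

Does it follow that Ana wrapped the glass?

'was wrapping' is progressive; for an accomplishment like 'wrap the glass', it doesn't entail completion.

no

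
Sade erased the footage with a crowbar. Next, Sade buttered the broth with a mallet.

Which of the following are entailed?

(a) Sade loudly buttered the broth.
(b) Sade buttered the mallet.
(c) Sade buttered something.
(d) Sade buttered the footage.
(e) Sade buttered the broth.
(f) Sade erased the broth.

(c), (e)

(a) Not entailed — 'loudly' adds information not in the original event.
(b) Not entailed — the mallet is the instrument, not what was buttered.
(c) Entailed — every conjunct here is already in the original buttering event.
(d) Not entailed — Sade buttered the broth, not the footage; the footage belongs to the erasing event.
(e) Entailed — every conjunct here is already in the original buttering event.
(f) Not entailed — Sade erased the footage, not the broth; the broth belongs to the buttering event.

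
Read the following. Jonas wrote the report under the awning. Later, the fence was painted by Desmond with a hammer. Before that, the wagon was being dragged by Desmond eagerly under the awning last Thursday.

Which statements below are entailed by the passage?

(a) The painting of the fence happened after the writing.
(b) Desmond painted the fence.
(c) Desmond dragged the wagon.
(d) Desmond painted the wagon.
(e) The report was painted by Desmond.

(a) Entailed — the narrative places the writing before the painting.
(b) Entailed — this follows by dropping conjuncts from the painting event's description.
(c) Entailed — 'drag' is an activity; 'was dragging' entails that some dragging happened, so 'dragged' holds.
(d) Not entailed — Desmond painted the fence, not the wagon; the wagon belongs to the dragging event.
(e) Not entailed — Desmond painted the fence, not the report; the report belongs to the writing event.

(a), (b), (c)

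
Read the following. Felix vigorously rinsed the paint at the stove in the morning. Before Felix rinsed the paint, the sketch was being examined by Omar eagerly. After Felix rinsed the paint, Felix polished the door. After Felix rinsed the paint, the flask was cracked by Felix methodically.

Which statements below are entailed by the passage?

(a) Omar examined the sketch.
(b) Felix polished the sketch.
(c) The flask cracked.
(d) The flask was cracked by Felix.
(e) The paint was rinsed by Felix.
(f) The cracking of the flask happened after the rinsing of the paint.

(a), (c), (d), (e), (f)

(a) Entailed — 'examine' is an activity; 'was examining' entails that some examining happened, so 'examined' holds.
(b) Not entailed — Felix polished the door, not the sketch; the sketch belongs to the examining event.
(c) Entailed — 'Felix cracked the flask' is causative; it entails the inchoative 'the flask cracked'.
(d) Entailed — every conjunct here is already in the original cracking event.
(e) Entailed — the original entails any weakening of itself; this just drops 'in the morning', 'vigorously', 'at the stove'.
(f) Entailed — the narrative places the rinsing before the cracking.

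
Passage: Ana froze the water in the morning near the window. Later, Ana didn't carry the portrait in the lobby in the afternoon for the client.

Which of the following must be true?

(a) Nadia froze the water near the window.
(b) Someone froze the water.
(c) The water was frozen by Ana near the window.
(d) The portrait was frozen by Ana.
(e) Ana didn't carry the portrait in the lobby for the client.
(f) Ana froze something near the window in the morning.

(b), (c), (f)

(a) Not entailed — the passage has Ana freezing the water, not Nadia.
(b) Entailed — dropping 'in the morning', 'near the window' and generalizing the agent leaves a sub-description the original still satisfies.
(c) Entailed — every conjunct here is already in the original freezing event.
(d) Not entailed — Ana froze the water, not the portrait; the portrait belongs to the carrying event.
(e) Not entailed — dropping 'in the afternoon' under negation is not valid — the original leaves open that Ana carried the portrait some other way.
(f) Entailed — this follows by dropping conjuncts from the freezing event's description.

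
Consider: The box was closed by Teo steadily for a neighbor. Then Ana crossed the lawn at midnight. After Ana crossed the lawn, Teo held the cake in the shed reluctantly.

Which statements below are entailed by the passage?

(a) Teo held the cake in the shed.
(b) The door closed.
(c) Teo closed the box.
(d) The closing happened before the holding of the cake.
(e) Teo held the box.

(a), (c), (d)

(a) Entailed — the original entails any weakening of itself; this just drops 'reluctantly'.
(b) Not entailed — the box is what closed, not the door.
(c) Entailed — the original entails any weakening of itself; this just drops 'steadily', 'for a neighbor'.
(d) Entailed — the narrative places the closing before the holding.
(e) Not entailed — Teo held the cake, not the box; the box belongs to the closing event.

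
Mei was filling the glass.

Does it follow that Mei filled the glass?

'was filling' is progressive; for an accomplishment like 'fill the glass', it doesn't entail completion.

no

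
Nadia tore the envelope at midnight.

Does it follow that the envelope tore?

'Nadia tore the envelope' is the causative; it entails the inchoative 'the envelope tore'.

yes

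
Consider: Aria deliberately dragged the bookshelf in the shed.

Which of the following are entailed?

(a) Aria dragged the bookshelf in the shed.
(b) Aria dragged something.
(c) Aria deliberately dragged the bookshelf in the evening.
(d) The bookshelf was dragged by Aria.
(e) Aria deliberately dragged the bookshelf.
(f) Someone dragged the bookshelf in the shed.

(a) Entailed — this follows by dropping conjuncts from the dragging event's description.
(b) Entailed — the original entails any weakening of itself; this just drops 'deliberately', 'in the shed' and generalizes the patient.
(c) Not entailed — 'in the evening' adds information not in the original event.
(d) Entailed — the original entails any weakening of itself; this just drops 'deliberately', 'in the shed'.
(e) Entailed — the original entails any weakening of itself; this just drops 'in the shed'.
(f) Entailed — dropping 'deliberately' and generalizing the agent leaves a sub-description the original still satisfies.

(a), (b), (d), (e), (f)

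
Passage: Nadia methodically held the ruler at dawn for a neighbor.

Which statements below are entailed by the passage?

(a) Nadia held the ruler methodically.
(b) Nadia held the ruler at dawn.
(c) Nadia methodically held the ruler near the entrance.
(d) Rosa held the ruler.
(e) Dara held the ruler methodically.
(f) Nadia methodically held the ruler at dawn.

(a) Entailed — dropping 'at dawn', 'for a neighbor' leaves a sub-description the original still satisfies.
(b) Entailed — every conjunct here is already in the original holding event.
(c) Not entailed — 'near the entrance' adds information not in the original event.
(d) Not entailed — the passage has Nadia holding the ruler, not Rosa.
(e) Not entailed — the passage has Nadia holding the ruler, not Dara.
(f) Entailed — every conjunct here is already in the original holding event.

(a), (b), (f)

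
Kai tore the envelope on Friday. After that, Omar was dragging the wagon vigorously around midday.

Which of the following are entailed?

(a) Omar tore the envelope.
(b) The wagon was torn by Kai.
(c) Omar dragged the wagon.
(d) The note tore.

(a) Not entailed — the passage has Kai tearing the envelope, not Omar.
(b) Not entailed — Kai tore the envelope, not the wagon; the wagon belongs to the dragging event.
(c) Entailed — 'drag' is an activity; 'was dragging' entails that some dragging happened, so 'dragged' holds.
(d) Not entailed — the envelope is what tore, not the note.

(c)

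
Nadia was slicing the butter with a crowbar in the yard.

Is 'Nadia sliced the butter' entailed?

'was slicing' is progressive; for an accomplishment like 'slice the butter', it doesn't entail completion.

no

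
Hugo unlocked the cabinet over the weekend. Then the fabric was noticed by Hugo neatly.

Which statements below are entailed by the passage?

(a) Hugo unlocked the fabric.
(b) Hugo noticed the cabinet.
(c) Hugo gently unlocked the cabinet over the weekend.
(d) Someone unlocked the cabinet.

(d)

(a) Not entailed — Hugo unlocked the cabinet, not the fabric; the fabric belongs to the noticing event.
(b) Not entailed — Hugo noticed the fabric, not the cabinet; the cabinet belongs to the unlocking event.
(c) Not entailed — 'gently' adds information not in the original event.
(d) Entailed — this follows by dropping conjuncts from the unlocking event's description.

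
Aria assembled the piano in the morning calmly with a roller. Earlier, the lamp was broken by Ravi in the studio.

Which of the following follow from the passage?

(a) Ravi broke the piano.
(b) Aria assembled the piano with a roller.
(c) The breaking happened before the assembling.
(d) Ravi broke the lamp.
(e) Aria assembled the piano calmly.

(a) Not entailed — Ravi broke the lamp, not the piano; the piano belongs to the assembling event.
(b) Entailed — dropping 'calmly', 'in the morning' leaves a sub-description the original still satisfies.
(c) Entailed — the narrative places the breaking before the assembling.
(d) Entailed — every conjunct here is already in the original breaking event.
(e) Entailed — the original entails any weakening of itself; this just drops 'with a roller', 'in the morning'.

(b), (c), (d), (e)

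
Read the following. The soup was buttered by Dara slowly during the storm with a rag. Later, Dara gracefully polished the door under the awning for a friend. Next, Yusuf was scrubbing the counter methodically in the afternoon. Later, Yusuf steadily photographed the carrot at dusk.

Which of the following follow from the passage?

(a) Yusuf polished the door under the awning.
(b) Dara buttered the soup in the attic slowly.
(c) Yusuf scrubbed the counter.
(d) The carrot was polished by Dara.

(c)

(a) Not entailed — the passage has Dara polishing the door, not Yusuf.
(b) Not entailed — 'in the attic' adds information not in the original event.
(c) Entailed — 'scrub' is an activity; 'was scrubbing' entails that some scrubbing happened, so 'scrubbed' holds.
(d) Not entailed — Dara polished the door, not the carrot; the carrot belongs to the photographing event.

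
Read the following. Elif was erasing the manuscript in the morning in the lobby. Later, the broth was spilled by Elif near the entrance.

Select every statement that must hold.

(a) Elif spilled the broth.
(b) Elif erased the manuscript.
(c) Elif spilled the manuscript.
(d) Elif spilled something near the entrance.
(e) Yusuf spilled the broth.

(a), (d)

(a) Entailed — every conjunct here is already in the original spilling event.
(b) Not entailed — 'was erasing' is progressive on an accomplishment; it does not entail the completed 'erased'.
(c) Not entailed — Elif spilled the broth, not the manuscript; the manuscript belongs to the erasing event.
(d) Entailed — generalizing the patient leaves a sub-description the original still satisfies.
(e) Not entailed — the passage has Elif spilling the broth, not Yusuf.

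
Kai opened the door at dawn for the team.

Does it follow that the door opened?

yes

'Kai opened the door' is the causative; it entails the inchoative 'the door opened'.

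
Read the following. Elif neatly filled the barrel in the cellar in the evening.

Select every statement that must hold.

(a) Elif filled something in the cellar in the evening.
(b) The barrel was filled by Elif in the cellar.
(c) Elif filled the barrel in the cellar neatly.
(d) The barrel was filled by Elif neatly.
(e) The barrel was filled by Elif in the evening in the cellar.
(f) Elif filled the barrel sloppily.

(a), (b), (c), (d), (e)

(a) Entailed — the original entails any weakening of itself; this just drops 'neatly' and generalizes the patient.
(b) Entailed — dropping 'in the evening', 'neatly' leaves a sub-description the original still satisfies.
(c) Entailed — this follows by dropping conjuncts from the filling event's description.
(d) Entailed — this follows by dropping conjuncts from the filling event's description.
(e) Entailed — the original entails any weakening of itself; this just drops 'neatly'.
(f) Not entailed — 'sloppily' adds a manner not in (and inconsistent with) the original.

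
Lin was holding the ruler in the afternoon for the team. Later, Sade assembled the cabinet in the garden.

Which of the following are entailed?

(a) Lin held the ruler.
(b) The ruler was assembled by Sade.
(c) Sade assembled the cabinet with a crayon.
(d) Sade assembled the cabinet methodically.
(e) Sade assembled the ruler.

(a) Entailed — 'hold' is an activity; 'was holding' entails that some holding happened, so 'held' holds.
(b) Not entailed — Sade assembled the cabinet, not the ruler; the ruler belongs to the holding event.
(c) Not entailed — 'with a crayon' adds information not in the original event.
(d) Not entailed — 'methodically' adds information not in the original event.
(e) Not entailed — Sade assembled the cabinet, not the ruler; the ruler belongs to the holding event.

(a)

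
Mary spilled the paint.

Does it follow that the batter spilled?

Nothing is said about any batter; only the paint is affected.

no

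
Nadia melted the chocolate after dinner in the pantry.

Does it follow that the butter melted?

Nothing is said about any butter; only the chocolate is affected.

no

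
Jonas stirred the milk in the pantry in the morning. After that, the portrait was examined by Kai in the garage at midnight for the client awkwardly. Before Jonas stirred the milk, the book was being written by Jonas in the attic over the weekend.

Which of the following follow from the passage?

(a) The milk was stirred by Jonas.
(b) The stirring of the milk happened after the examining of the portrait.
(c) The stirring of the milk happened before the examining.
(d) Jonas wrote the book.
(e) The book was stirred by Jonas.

(a), (c)

(a) Entailed — dropping 'in the pantry', 'in the morning' leaves a sub-description the original still satisfies.
(b) Not entailed — the narrative places the stirring before the examining, not after.
(c) Entailed — the narrative places the stirring before the examining.
(d) Not entailed — 'was writing' is progressive on an accomplishment; it does not entail the completed 'wrote'.
(e) Not entailed — Jonas stirred the milk, not the book; the book belongs to the writing event.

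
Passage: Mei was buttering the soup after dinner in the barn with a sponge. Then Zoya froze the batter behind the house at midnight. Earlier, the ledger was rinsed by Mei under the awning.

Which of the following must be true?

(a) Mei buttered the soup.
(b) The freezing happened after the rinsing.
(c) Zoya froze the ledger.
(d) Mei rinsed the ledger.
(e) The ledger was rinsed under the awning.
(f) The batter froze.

(a) Not entailed — 'was buttering' is progressive on an accomplishment; it does not entail the completed 'buttered'.
(b) Entailed — the narrative places the rinsing before the freezing.
(c) Not entailed — Zoya froze the batter, not the ledger; the ledger belongs to the rinsing event.
(d) Entailed — dropping 'under the awning' leaves a sub-description the original still satisfies.
(e) Entailed — this follows by dropping conjuncts from the rinsing event's description.
(f) Entailed — 'Zoya froze the batter' is causative; it entails the inchoative 'the batter froze'.

(b), (d), (e), (f)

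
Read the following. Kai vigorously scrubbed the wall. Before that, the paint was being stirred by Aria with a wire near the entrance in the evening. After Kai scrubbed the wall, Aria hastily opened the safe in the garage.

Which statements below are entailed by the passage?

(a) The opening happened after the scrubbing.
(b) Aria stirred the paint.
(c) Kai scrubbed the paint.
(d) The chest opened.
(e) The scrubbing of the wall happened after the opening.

(a) Entailed — the narrative places the scrubbing before the opening.
(b) Entailed — 'stir' is an activity; 'was stirring' entails that some stirring happened, so 'stirred' holds.
(c) Not entailed — Kai scrubbed the wall, not the paint; the paint belongs to the stirring event.
(d) Not entailed — the safe is what opened, not the chest.
(e) Not entailed — the narrative places the scrubbing before the opening, not after.

(a), (b)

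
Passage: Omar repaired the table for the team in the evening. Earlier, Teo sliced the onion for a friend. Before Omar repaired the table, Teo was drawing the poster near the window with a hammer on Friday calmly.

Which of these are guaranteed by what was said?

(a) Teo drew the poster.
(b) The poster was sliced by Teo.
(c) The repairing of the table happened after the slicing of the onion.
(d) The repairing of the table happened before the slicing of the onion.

(a) Not entailed — 'was drawing' is progressive on an accomplishment; it does not entail the completed 'drew'.
(b) Not entailed — Teo sliced the onion, not the poster; the poster belongs to the drawing event.
(c) Entailed — the narrative places the slicing before the repairing.
(d) Not entailed — the narrative places the slicing before the repairing, not after.

(c)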